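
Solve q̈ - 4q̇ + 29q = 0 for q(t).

q = C1*cos(5*t)*exp(2*t) + C2*exp(2*t)*sin(5*t)

Characteristic equation r² - 4r + 29 = 0 has discriminant (-4)² - 4·(29) = -100 < 0, so r = 2 ± 5i.
Hence q_h = C1*cos(5*t)*exp(2*t) + C2*exp(2*t)*sin(5*t).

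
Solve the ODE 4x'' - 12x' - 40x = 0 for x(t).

x = C1*exp(-2*t) + C2*exp(5*t)

Divide through by 4: x'' - 3x' - 10x = 0.
Characteristic equation r² - 3r - 10 = 0 factors as (r + 2)(r - 5) = 0, so r = -2, 5.
Hence x_h = C1*exp(-2*t) + C2*exp(5*t).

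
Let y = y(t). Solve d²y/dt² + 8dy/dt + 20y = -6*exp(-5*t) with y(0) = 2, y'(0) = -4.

y = -6*exp(-5*t)/5 + 7*exp(-4*t)*sin(2*t)/5 + 16*cos(2*t)*exp(-4*t)/5

Characteristic equation r² + 8r + 20 = 0 has discriminant (8)² - 4·(20) = -16 < 0, so r = -4 ± 2i.
Hence y_h = C1*cos(2*t)*exp(-4*t) + C2*exp(-4*t)*sin(2*t).
Try y_p = A*exp(-5*t). Substituting into the equation and dividing by exp(-5*t) gives A = -6/5, so y_p = -6*exp(-5*t)/5.
General solution: y = -6*exp(-5*t)/5 + C1*cos(2*t)*exp(-4*t) + C2*exp(-4*t)*sin(2*t).
Apply the initial conditions: y(0) = -6/5 + C1 = 2 and y'(0) = 6 - 4*C1 + 2*C2 = -4. Solving gives C1 = 16/5, C2 = 7/5.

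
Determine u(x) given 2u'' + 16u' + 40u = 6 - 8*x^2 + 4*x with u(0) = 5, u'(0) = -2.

Divide through by 2: u'' + 8u' + 20u = 3 - 4*x^2 + 2*x.
Characteristic equation r² + 8r + 20 = 0 has discriminant (8)² - 4·(20) = -16 < 0, so r = -4 ± 2i.
Hence u_h = C1*cos(2*x)*exp(-4*x) + C2*exp(-4*x)*sin(2*x).
For the particular solution try u_p = A0 + A1*x + A2*x^2. Substituting and matching coefficients of each power of x gives A0 = 33/500, A1 = 13/50, A2 = -1/5, so u_p = 33/500 - x^2/5 + 13*x/50.
General solution: u = 33/500 - x^2/5 + 13*x/50 + C1*cos(2*x)*exp(-4*x) + C2*exp(-4*x)*sin(2*x).
Apply the initial conditions: u(0) = 33/500 + C1 = 5 and u'(0) = 13/50 - 4*C1 + 2*C2 = -2. Solving gives C1 = 2467/500, C2 = 4369/500.

u = 33/500 - x**2/5 + 13*x/50 + 2467*cos(2*x)*exp(-4*x)/500 + 4369*exp(-4*x)*sin(2*x)/500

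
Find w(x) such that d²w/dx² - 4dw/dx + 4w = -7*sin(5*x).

Characteristic equation r² - 4r + 4 = 0 has discriminant (-4)² - 4·(4) = 0, so r = 2 is a repeated root.
Hence w_h = (C1 + C2*x)*exp(2*x).
Try w_p = A*cos(5*x) + B*sin(5*x). Substituting and equating the coefficients of cos(5x) and sin(5x) gives A = -140/841, B = 147/841, so w_p = -140*cos(5*x)/841 + 147*sin(5*x)/841.

w = -140*cos(5*x)/841 + 147*sin(5*x)/841 + C1*exp(2*x) + C2*x*exp(2*x)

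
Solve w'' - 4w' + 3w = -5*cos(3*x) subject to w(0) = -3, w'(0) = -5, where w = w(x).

Characteristic equation r² - 4r + 3 = 0 factors as (r - 3)(r - 1) = 0, so r = 3, 1.
Hence w_h = C1*exp(3*x) + C2*exp(x).
Try w_p = A*cos(3*x) + B*sin(3*x). Substituting and equating the coefficients of cos(3x) and sin(3x) gives A = 1/6, B = 1/3, so w_p = sin(3*x)/3 + cos(3*x)/6.
General solution: w = sin(3*x)/3 + cos(3*x)/6 + C1*exp(3*x) + C2*exp(x).
Apply the initial conditions: w(0) = 1/6 + C1 + C2 = -3 and w'(0) = 1 + C2 + 3*C1 = -5. Solving gives C1 = -17/12, C2 = -7/4.

w = -17*exp(3*x)/12 - 7*exp(x)/4 + sin(3*x)/3 + cos(3*x)/6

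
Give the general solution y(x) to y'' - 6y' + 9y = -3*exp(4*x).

Characteristic equation r² - 6r + 9 = 0 has discriminant (-6)² - 4·(9) = 0, so r = 3 is a repeated root.
Hence y_h = (C1 + C2*x)*exp(3*x).
Try y_p = A*exp(4*x). Substituting into the equation and dividing by exp(4*x) gives A = -3, so y_p = -3*exp(4*x).

y = -3*exp(4*x) + C1*exp(3*x) + C2*x*exp(3*x)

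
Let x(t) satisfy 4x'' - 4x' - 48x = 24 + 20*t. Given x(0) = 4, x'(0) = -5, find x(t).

Divide through by 4: x'' - x' - 12x = 6 + 5*t.
Characteristic equation r² - r - 12 = 0 factors as (r - 4)(r + 3) = 0, so r = 4, -3.
Hence x_h = C1*exp(4*t) + C2*exp(-3*t).
For the particular solution try x_p = A0 + A1*t. Substituting and matching coefficients of each power of t gives A0 = -67/144, A1 = -5/12, so x_p = -67/144 - 5*t/12.
General solution: x = -67/144 - 5*t/12 + C1*exp(4*t) + C2*exp(-3*t).
Apply the initial conditions: x(0) = -67/144 + C1 + C2 = 4 and x'(0) = -5/12 - 3*C2 + 4*C1 = -5. Solving gives C1 = 141/112, C2 = 202/63.

x = -67/144 - 5*t/12 + 141*exp(4*t)/112 + 202*exp(-3*t)/63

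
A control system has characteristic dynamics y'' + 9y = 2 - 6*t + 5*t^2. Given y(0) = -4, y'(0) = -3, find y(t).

Characteristic equation r² + 9 = 0 has discriminant (0)² - 4·(9) = -36 < 0, so r = ± 3i.
Hence y_h = C1*cos(3*t) + C2*sin(3*t).
For the particular solution try y_p = A0 + A1*t + A2*t^2. Substituting and matching coefficients of each power of t gives A0 = 8/81, A1 = -2/3, A2 = 5/9, so y_p = 8/81 - 2*t/3 + 5*t^2/9.
General solution: y = 8/81 - 2*t/3 + 5*t^2/9 + C1*cos(3*t) + C2*sin(3*t).
Apply the initial conditions: y(0) = 8/81 + C1 = -4 and y'(0) = -2/3 + 3*C2 = -3. Solving gives C1 = -332/81, C2 = -7/9.

y = 8/81 - 332*cos(3*t)/81 - 7*sin(3*t)/9 - 2*t/3 + 5*t**2/9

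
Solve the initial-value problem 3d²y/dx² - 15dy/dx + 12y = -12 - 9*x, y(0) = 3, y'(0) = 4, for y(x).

y = -31/16 + 5*exp(x) - 3*x/4 - exp(4*x)/16

Divide through by 3: y'' - 5y' + 4y = -4 - 3*x.
Characteristic equation r² - 5r + 4 = 0 factors as (r - 1)(r - 4) = 0, so r = 1, 4.
Hence y_h = C1*exp(x) + C2*exp(4*x).
For the particular solution try y_p = A0 + A1*x. Substituting and matching coefficients of each power of x gives A0 = -31/16, A1 = -3/4, so y_p = -31/16 - 3*x/4.
General solution: y = -31/16 - 3*x/4 + C1*exp(x) + C2*exp(4*x).
Apply the initial conditions: y(0) = -31/16 + C1 + C2 = 3 and y'(0) = -3/4 + C1 + 4*C2 = 4. Solving gives C1 = 5, C2 = -1/16.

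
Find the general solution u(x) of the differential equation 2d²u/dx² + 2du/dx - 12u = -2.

Divide through by 2: u'' + u' - 6u = -1.
Characteristic equation r² + r - 6 = 0 factors as (r - 2)(r + 3) = 0, so r = 2, -3.
Hence u_h = C1*exp(2*x) + C2*exp(-3*x).
For the particular solution try u_p = A0. Substituting and matching coefficients of each power of x gives A0 = 1/6, so u_p = 1/6.

u = 1/6 + C1*exp(2*x) + C2*exp(-3*x)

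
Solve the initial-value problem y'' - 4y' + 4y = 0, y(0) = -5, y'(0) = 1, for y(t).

y = -5*exp(2*t) + 11*t*exp(2*t)

Characteristic equation r² - 4r + 4 = 0 has discriminant (-4)² - 4·(4) = 0, so r = 2 is a repeated root.
Hence y_h = (C1 + C2*t)*exp(2*t).
Apply the initial conditions: y(0) = C1 = -5 and y'(0) = C2 + 2*C1 = 1. Solving gives C1 = -5, C2 = 11.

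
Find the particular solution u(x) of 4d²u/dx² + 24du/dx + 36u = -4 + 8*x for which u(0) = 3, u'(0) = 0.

Divide through by 4: u'' + 6u' + 9u = -1 + 2*x.
Characteristic equation r² + 6r + 9 = 0 has discriminant (6)² - 4·(9) = 0, so r = -3 is a repeated root.
Hence u_h = (C1 + C2*x)*exp(-3*x).
For the particular solution try u_p = A0 + A1*x. Substituting and matching coefficients of each power of x gives A0 = -7/27, A1 = 2/9, so u_p = -7/27 + 2*x/9.
General solution: u = -7/27 + 2*x/9 + C1*exp(-3*x) + C2*x*exp(-3*x).
Apply the initial conditions: u(0) = -7/27 + C1 = 3 and u'(0) = 2/9 + C2 - 3*C1 = 0. Solving gives C1 = 88/27, C2 = 86/9.

u = -7/27 + 2*x/9 + 88*exp(-3*x)/27 + 86*x*exp(-3*x)/9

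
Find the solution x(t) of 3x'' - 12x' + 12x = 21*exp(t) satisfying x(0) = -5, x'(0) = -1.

Divide through by 3: x'' - 4x' + 4x = 7*exp(t).
Characteristic equation r² - 4r + 4 = 0 has discriminant (-4)² - 4·(4) = 0, so r = 2 is a repeated root.
Hence x_h = (C1 + C2*t)*exp(2*t).
Try x_p = A*exp(t). Substituting into the equation and dividing by exp(t) gives A = 7, so x_p = 7*exp(t).
General solution: x = 7*exp(t) + C1*exp(2*t) + C2*t*exp(2*t).
Apply the initial conditions: x(0) = 7 + C1 = -5 and x'(0) = 7 + C2 + 2*C1 = -1. Solving gives C1 = -12, C2 = 16.

x = -12*exp(2*t) + 7*exp(t) + 16*t*exp(2*t)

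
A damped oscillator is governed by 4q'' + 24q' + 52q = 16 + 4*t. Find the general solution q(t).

Divide through by 4: q'' + 6q' + 13q = 4 + t.
Characteristic equation r² + 6r + 13 = 0 has discriminant (6)² - 4·(13) = -16 < 0, so r = -3 ± 2i.
Hence q_h = C1*cos(2*t)*exp(-3*t) + C2*exp(-3*t)*sin(2*t).
For the particular solution try q_p = A0 + A1*t. Substituting and matching coefficients of each power of t gives A0 = 46/169, A1 = 1/13, so q_p = 46/169 + t/13.

q = 46/169 + t/13 + C1*cos(2*t)*exp(-3*t) + C2*exp(-3*t)*sin(2*t)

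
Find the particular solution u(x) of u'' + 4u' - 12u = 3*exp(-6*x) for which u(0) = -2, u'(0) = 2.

Characteristic equation r² + 4r - 12 = 0 factors as (r + 6)(r - 2) = 0, so r = -6, 2.
Hence u_h = C1*exp(-6*x) + C2*exp(2*x).
Since exp(-6*x) solves the homogeneous equation (r = -6 is a root of multiplicity 1), multiply the trial by x. Try u_p = A*x*exp(-6*x). Substituting into the equation and dividing by exp(-6*x) gives A = -3/8, so u_p = -3*x*exp(-6*x)/8.
General solution: u = C1*exp(-6*x) + C2*exp(2*x) - 3*x*exp(-6*x)/8.
Apply the initial conditions: u(0) = C1 + C2 = -2 and u'(0) = -3/8 - 6*C1 + 2*C2 = 2. Solving gives C1 = -51/64, C2 = -77/64.

u = -77*exp(2*x)/64 - 51*exp(-6*x)/64 - 3*x*exp(-6*x)/8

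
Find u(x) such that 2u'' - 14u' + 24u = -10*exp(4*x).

u = C1*exp(4*x) + C2*exp(3*x) - 5*x*exp(4*x)

Divide through by 2: u'' - 7u' + 12u = -5*exp(4*x).
Characteristic equation r² - 7r + 12 = 0 factors as (r - 4)(r - 3) = 0, so r = 4, 3.
Hence u_h = C1*exp(4*x) + C2*exp(3*x).
Since exp(4*x) solves the homogeneous equation (r = 4 is a root of multiplicity 1), multiply the trial by x. Try u_p = A*x*exp(4*x). Substituting into the equation and dividing by exp(4*x) gives A = -5, so u_p = -5*x*exp(4*x).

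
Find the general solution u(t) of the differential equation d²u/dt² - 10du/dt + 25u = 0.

u = C1*exp(5*t) + C2*t*exp(5*t)

Characteristic equation r² - 10r + 25 = 0 has discriminant (-10)² - 4·(25) = 0, so r = 5 is a repeated root.
Hence u_h = (C1 + C2*t)*exp(5*t).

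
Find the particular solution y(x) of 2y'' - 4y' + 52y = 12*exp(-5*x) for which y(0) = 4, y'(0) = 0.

Divide through by 2: y'' - 2y' + 26y = 6*exp(-5*x).
Characteristic equation r² - 2r + 26 = 0 has discriminant (-2)² - 4·(26) = -100 < 0, so r = 1 ± 5i.
Hence y_h = C1*cos(5*x)*exp(x) + C2*exp(x)*sin(5*x).
Try y_p = A*exp(-5*x). Substituting into the equation and dividing by exp(-5*x) gives A = 6/61, so y_p = 6*exp(-5*x)/61.
General solution: y = 6*exp(-5*x)/61 + C1*cos(5*x)*exp(x) + C2*exp(x)*sin(5*x).
Apply the initial conditions: y(0) = 6/61 + C1 = 4 and y'(0) = -30/61 + C1 + 5*C2 = 0. Solving gives C1 = 238/61, C2 = -208/305.

y = 6*exp(-5*x)/61 - 208*exp(x)*sin(5*x)/305 + 238*cos(5*x)*exp(x)/61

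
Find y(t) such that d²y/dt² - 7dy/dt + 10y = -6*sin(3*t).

Characteristic equation r² - 7r + 10 = 0 factors as (r - 2)(r - 5) = 0, so r = 2, 5.
Hence y_h = C1*exp(2*t) + C2*exp(5*t).
Try y_p = A*cos(3*t) + B*sin(3*t). Substituting and equating the coefficients of cos(3t) and sin(3t) gives A = -63/221, B = -3/221, so y_p = -63*cos(3*t)/221 - 3*sin(3*t)/221.

y = -63*cos(3*t)/221 - 3*sin(3*t)/221 + C1*exp(2*t) + C2*exp(5*t)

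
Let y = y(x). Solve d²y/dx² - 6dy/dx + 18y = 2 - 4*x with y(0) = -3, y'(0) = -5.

y = 1/27 - 2*x/9 - 82*cos(3*x)*exp(3*x)/27 + 13*exp(3*x)*sin(3*x)/9

Characteristic equation r² - 6r + 18 = 0 has discriminant (-6)² - 4·(18) = -36 < 0, so r = 3 ± 3i.
Hence y_h = C1*cos(3*x)*exp(3*x) + C2*exp(3*x)*sin(3*x).
For the particular solution try y_p = A0 + A1*x. Substituting and matching coefficients of each power of x gives A0 = 1/27, A1 = -2/9, so y_p = 1/27 - 2*x/9.
General solution: y = 1/27 - 2*x/9 + C1*cos(3*x)*exp(3*x) + C2*exp(3*x)*sin(3*x).
Apply the initial conditions: y(0) = 1/27 + C1 = -3 and y'(0) = -2/9 + 3*C1 + 3*C2 = -5. Solving gives C1 = -82/27, C2 = 13/9.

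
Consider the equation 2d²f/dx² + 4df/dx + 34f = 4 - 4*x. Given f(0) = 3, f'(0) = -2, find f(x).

f = 38/289 - 2*x/17 + 285*exp(-x)*sin(4*x)/1156 + 829*cos(4*x)*exp(-x)/289

Divide through by 2: f'' + 2f' + 17f = 2 - 2*x.
Characteristic equation r² + 2r + 17 = 0 has discriminant (2)² - 4·(17) = -64 < 0, so r = -1 ± 4i.
Hence f_h = C1*cos(4*x)*exp(-x) + C2*exp(-x)*sin(4*x).
For the particular solution try f_p = A0 + A1*x. Substituting and matching coefficients of each power of x gives A0 = 38/289, A1 = -2/17, so f_p = 38/289 - 2*x/17.
General solution: f = 38/289 - 2*x/17 + C1*cos(4*x)*exp(-x) + C2*exp(-x)*sin(4*x).
Apply the initial conditions: f(0) = 38/289 + C1 = 3 and f'(0) = -2/17 - C1 + 4*C2 = -2. Solving gives C1 = 829/289, C2 = 285/1156.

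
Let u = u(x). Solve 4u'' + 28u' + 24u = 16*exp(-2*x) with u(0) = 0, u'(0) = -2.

u = -exp(-2*x) + 2*exp(-x)/5 + 3*exp(-6*x)/5

Divide through by 4: u'' + 7u' + 6u = 4*exp(-2*x).
Characteristic equation r² + 7r + 6 = 0 factors as (r + 6)(r + 1) = 0, so r = -6, -1.
Hence u_h = C1*exp(-6*x) + C2*exp(-x).
Try u_p = A*exp(-2*x). Substituting into the equation and dividing by exp(-2*x) gives A = -1, so u_p = -exp(-2*x).
General solution: u = -exp(-2*x) + C1*exp(-6*x) + C2*exp(-x).
Apply the initial conditions: u(0) = -1 + C1 + C2 = 0 and u'(0) = 2 - C2 - 6*C1 = -2. Solving gives C1 = 3/5, C2 = 2/5.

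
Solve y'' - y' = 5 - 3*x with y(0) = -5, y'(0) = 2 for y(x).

Characteristic equation r² - r = 0 factors as (r - 1)r = 0, so r = 1, 0.
Hence y_h = C1*exp(x) + C2.
Since 0 is a characteristic root (multiplicity 1), multiply the polynomial trial by x: try y_p = x*(A0 + A1*x). Substituting and matching coefficients of each power of x gives A0 = -2, A1 = 3/2, so y_p = -2*x + 3*x^2/2.
General solution: y = C2 - 2*x + 3*x^2/2 + C1*exp(x).
Apply the initial conditions: y(0) = C1 + C2 = -5 and y'(0) = -2 + C1 = 2. Solving gives C1 = 4, C2 = -9.

y = -9 - 2*x + 4*exp(x) + 3*x**2/2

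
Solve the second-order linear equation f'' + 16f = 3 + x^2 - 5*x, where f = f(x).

f = 23/128 - 5*x/16 + x**2/16 + C1*cos(4*x) + C2*sin(4*x)

Characteristic equation r² + 16 = 0 has discriminant (0)² - 4·(16) = -64 < 0, so r = ± 4i.
Hence f_h = C1*cos(4*x) + C2*sin(4*x).
For the particular solution try f_p = A0 + A1*x + A2*x^2. Substituting and matching coefficients of each power of x gives A0 = 23/128, A1 = -5/16, A2 = 1/16, so f_p = 23/128 - 5*x/16 + x^2/16.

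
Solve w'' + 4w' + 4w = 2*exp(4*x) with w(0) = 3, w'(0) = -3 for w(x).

w = exp(4*x)/18 + 53*exp(-2*x)/18 + 8*x*exp(-2*x)/3

Characteristic equation r² + 4r + 4 = 0 has discriminant (4)² - 4·(4) = 0, so r = -2 is a repeated root.
Hence w_h = (C1 + C2*x)*exp(-2*x).
Try w_p = A*exp(4*x). Substituting into the equation and dividing by exp(4*x) gives A = 1/18, so w_p = exp(4*x)/18.
General solution: w = exp(4*x)/18 + C1*exp(-2*x) + C2*x*exp(-2*x).
Apply the initial conditions: w(0) = 1/18 + C1 = 3 and w'(0) = 2/9 + C2 - 2*C1 = -3. Solving gives C1 = 53/18, C2 = 8/3.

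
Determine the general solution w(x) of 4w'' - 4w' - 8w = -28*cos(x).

w = 7*sin(x)/10 + 21*cos(x)/10 + C1*exp(2*x) + C2*exp(-x)

Divide through by 4: w'' - w' - 2w = -7*cos(x).
Characteristic equation r² - r - 2 = 0 factors as (r - 2)(r + 1) = 0, so r = 2, -1.
Hence w_h = C1*exp(2*x) + C2*exp(-x).
Try w_p = A*cos(x) + B*sin(x). Substituting and equating the coefficients of cos(x) and sin(x) gives A = 21/10, B = 7/10, so w_p = 7*sin(x)/10 + 21*cos(x)/10.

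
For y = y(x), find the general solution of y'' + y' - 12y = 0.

Characteristic equation r² + r - 12 = 0 factors as (r + 4)(r - 3) = 0, so r = -4, 3.
Hence y_h = C1*exp(-4*x) + C2*exp(3*x).

y = C1*exp(-4*x) + C2*exp(3*x)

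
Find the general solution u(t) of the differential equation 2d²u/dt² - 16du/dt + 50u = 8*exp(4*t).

Divide through by 2: u'' - 8u' + 25u = 4*exp(4*t).
Characteristic equation r² - 8r + 25 = 0 has discriminant (-8)² - 4·(25) = -36 < 0, so r = 4 ± 3i.
Hence u_h = C1*cos(3*t)*exp(4*t) + C2*exp(4*t)*sin(3*t).
Try u_p = A*exp(4*t). Substituting into the equation and dividing by exp(4*t) gives A = 4/9, so u_p = 4*exp(4*t)/9.

u = 4*exp(4*t)/9 + C1*cos(3*t)*exp(4*t) + C2*exp(4*t)*sin(3*t)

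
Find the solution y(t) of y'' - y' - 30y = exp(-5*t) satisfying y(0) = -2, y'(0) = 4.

Characteristic equation r² - r - 30 = 0 factors as (r + 5)(r - 6) = 0, so r = -5, 6.
Hence y_h = C1*exp(-5*t) + C2*exp(6*t).
Since exp(-5*t) solves the homogeneous equation (r = -5 is a root of multiplicity 1), multiply the trial by t. Try y_p = A*t*exp(-5*t). Substituting into the equation and dividing by exp(-5*t) gives A = -1/11, so y_p = -t*exp(-5*t)/11.
General solution: y = C1*exp(-5*t) + C2*exp(6*t) - t*exp(-5*t)/11.
Apply the initial conditions: y(0) = C1 + C2 = -2 and y'(0) = -1/11 - 5*C1 + 6*C2 = 4. Solving gives C1 = -177/121, C2 = -65/121.

y = -177*exp(-5*t)/121 - 65*exp(6*t)/121 - t*exp(-5*t)/11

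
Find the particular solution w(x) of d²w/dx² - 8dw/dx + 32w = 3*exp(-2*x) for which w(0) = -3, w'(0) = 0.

w = 3*exp(-2*x)/52 - 159*cos(4*x)*exp(4*x)/52 + 321*exp(4*x)*sin(4*x)/104

Characteristic equation r² - 8r + 32 = 0 has discriminant (-8)² - 4·(32) = -64 < 0, so r = 4 ± 4i.
Hence w_h = C1*cos(4*x)*exp(4*x) + C2*exp(4*x)*sin(4*x).
Try w_p = A*exp(-2*x). Substituting into the equation and dividing by exp(-2*x) gives A = 3/52, so w_p = 3*exp(-2*x)/52.
General solution: w = 3*exp(-2*x)/52 + C1*cos(4*x)*exp(4*x) + C2*exp(4*x)*sin(4*x).
Apply the initial conditions: w(0) = 3/52 + C1 = -3 and w'(0) = -3/26 + 4*C1 + 4*C2 = 0. Solving gives C1 = -159/52, C2 = 321/104.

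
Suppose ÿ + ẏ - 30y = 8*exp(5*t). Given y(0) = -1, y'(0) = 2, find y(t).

y = -69*exp(-6*t)/121 - 52*exp(5*t)/121 + 8*t*exp(5*t)/11

Characteristic equation r² + r - 30 = 0 factors as (r + 6)(r - 5) = 0, so r = -6, 5.
Hence y_h = C1*exp(-6*t) + C2*exp(5*t).
Since exp(5*t) solves the homogeneous equation (r = 5 is a root of multiplicity 1), multiply the trial by t. Try y_p = A*t*exp(5*t). Substituting into the equation and dividing by exp(5*t) gives A = 8/11, so y_p = 8*t*exp(5*t)/11.
General solution: y = C1*exp(-6*t) + C2*exp(5*t) + 8*t*exp(5*t)/11.
Apply the initial conditions: y(0) = C1 + C2 = -1 and y'(0) = 8/11 - 6*C1 + 5*C2 = 2. Solving gives C1 = -69/121, C2 = -52/121.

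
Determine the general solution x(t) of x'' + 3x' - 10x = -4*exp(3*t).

x = -exp(3*t)/2 + C1*exp(-5*t) + C2*exp(2*t)

Characteristic equation r² + 3r - 10 = 0 factors as (r + 5)(r - 2) = 0, so r = -5, 2.
Hence x_h = C1*exp(-5*t) + C2*exp(2*t).
Try x_p = A*exp(3*t). Substituting into the equation and dividing by exp(3*t) gives A = -1/2, so x_p = -exp(3*t)/2.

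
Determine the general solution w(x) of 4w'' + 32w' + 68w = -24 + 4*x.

Divide through by 4: w'' + 8w' + 17w = -6 + x.
Characteristic equation r² + 8r + 17 = 0 has discriminant (8)² - 4·(17) = -4 < 0, so r = -4 ± i.
Hence w_h = C1*cos(x)*exp(-4*x) + C2*exp(-4*x)*sin(x).
For the particular solution try w_p = A0 + A1*x. Substituting and matching coefficients of each power of x gives A0 = -110/289, A1 = 1/17, so w_p = -110/289 + x/17.

w = -110/289 + x/17 + C1*cos(x)*exp(-4*x) + C2*exp(-4*x)*sin(x)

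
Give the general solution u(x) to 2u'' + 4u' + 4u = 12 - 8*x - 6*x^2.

Divide through by 2: u'' + 2u' + 2u = 6 - 4*x - 3*x^2.
Characteristic equation r² + 2r + 2 = 0 has discriminant (2)² - 4·(2) = -4 < 0, so r = -1 ± i.
Hence u_h = C1*cos(x)*exp(-x) + C2*exp(-x)*sin(x).
For the particular solution try u_p = A0 + A1*x + A2*x^2. Substituting and matching coefficients of each power of x gives A0 = 7/2, A1 = 1, A2 = -3/2, so u_p = 7/2 + x - 3*x^2/2.

u = 7/2 + x - 3*x**2/2 + C1*cos(x)*exp(-x) + C2*exp(-x)*sin(x)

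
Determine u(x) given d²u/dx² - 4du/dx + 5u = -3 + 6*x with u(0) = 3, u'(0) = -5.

Characteristic equation r² - 4r + 5 = 0 has discriminant (-4)² - 4·(5) = -4 < 0, so r = 2 ± i.
Hence u_h = C1*cos(x)*exp(2*x) + C2*exp(2*x)*sin(x).
For the particular solution try u_p = A0 + A1*x. Substituting and matching coefficients of each power of x gives A0 = 9/25, A1 = 6/5, so u_p = 9/25 + 6*x/5.
General solution: u = 9/25 + 6*x/5 + C1*cos(x)*exp(2*x) + C2*exp(2*x)*sin(x).
Apply the initial conditions: u(0) = 9/25 + C1 = 3 and u'(0) = 6/5 + C2 + 2*C1 = -5. Solving gives C1 = 66/25, C2 = -287/25.

u = 9/25 + 6*x/5 - 287*exp(2*x)*sin(x)/25 + 66*cos(x)*exp(2*x)/25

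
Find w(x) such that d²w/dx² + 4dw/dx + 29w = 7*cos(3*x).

w = 21*sin(3*x)/136 + 35*cos(3*x)/136 + C1*cos(5*x)*exp(-2*x) + C2*exp(-2*x)*sin(5*x)

Characteristic equation r² + 4r + 29 = 0 has discriminant (4)² - 4·(29) = -100 < 0, so r = -2 ± 5i.
Hence w_h = C1*cos(5*x)*exp(-2*x) + C2*exp(-2*x)*sin(5*x).
Try w_p = A*cos(3*x) + B*sin(3*x). Substituting and equating the coefficients of cos(3x) and sin(3x) gives A = 35/136, B = 21/136, so w_p = 21*sin(3*x)/136 + 35*cos(3*x)/136.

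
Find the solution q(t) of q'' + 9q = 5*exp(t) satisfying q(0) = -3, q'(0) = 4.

q = exp(t)/2 - 7*cos(3*t)/2 + 7*sin(3*t)/6

Characteristic equation r² + 9 = 0 has discriminant (0)² - 4·(9) = -36 < 0, so r = ± 3i.
Hence q_h = C1*cos(3*t) + C2*sin(3*t).
Try q_p = A*exp(t). Substituting into the equation and dividing by exp(t) gives A = 1/2, so q_p = exp(t)/2.
General solution: q = exp(t)/2 + C1*cos(3*t) + C2*sin(3*t).
Apply the initial conditions: q(0) = 1/2 + C1 = -3 and q'(0) = 1/2 + 3*C2 = 4. Solving gives C1 = -7/2, C2 = 7/6.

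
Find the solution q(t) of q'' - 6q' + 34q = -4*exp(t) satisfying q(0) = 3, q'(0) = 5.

q = -4*exp(t)/29 - 124*exp(3*t)*sin(5*t)/145 + 91*cos(5*t)*exp(3*t)/29

Characteristic equation r² - 6r + 34 = 0 has discriminant (-6)² - 4·(34) = -100 < 0, so r = 3 ± 5i.
Hence q_h = C1*cos(5*t)*exp(3*t) + C2*exp(3*t)*sin(5*t).
Try q_p = A*exp(t). Substituting into the equation and dividing by exp(t) gives A = -4/29, so q_p = -4*exp(t)/29.
General solution: q = -4*exp(t)/29 + C1*cos(5*t)*exp(3*t) + C2*exp(3*t)*sin(5*t).
Apply the initial conditions: q(0) = -4/29 + C1 = 3 and q'(0) = -4/29 + 3*C1 + 5*C2 = 5. Solving gives C1 = 91/29, C2 = -124/145.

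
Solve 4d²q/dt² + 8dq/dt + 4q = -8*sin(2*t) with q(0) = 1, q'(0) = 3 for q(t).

q = 6*sin(2*t)/25 + 8*cos(2*t)/25 + 17*exp(-t)/25 + 16*t*exp(-t)/5

Divide through by 4: q'' + 2q' + q = -2*sin(2*t).
Characteristic equation r² + 2r + 1 = 0 has discriminant (2)² - 4·(1) = 0, so r = -1 is a repeated root.
Hence q_h = (C1 + C2*t)*exp(-t).
Try q_p = A*cos(2*t) + B*sin(2*t). Substituting and equating the coefficients of cos(2t) and sin(2t) gives A = 8/25, B = 6/25, so q_p = 6*sin(2*t)/25 + 8*cos(2*t)/25.
General solution: q = 6*sin(2*t)/25 + 8*cos(2*t)/25 + C1*exp(-t) + C2*t*exp(-t).
Apply the initial conditions: q(0) = 8/25 + C1 = 1 and q'(0) = 12/25 + C2 - C1 = 3. Solving gives C1 = 17/25, C2 = 16/5.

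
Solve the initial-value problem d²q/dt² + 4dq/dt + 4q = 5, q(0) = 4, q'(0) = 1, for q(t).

q = 5/4 + 11*exp(-2*t)/4 + 13*t*exp(-2*t)/2

Characteristic equation r² + 4r + 4 = 0 has discriminant (4)² - 4·(4) = 0, so r = -2 is a repeated root.
Hence q_h = (C1 + C2*t)*exp(-2*t).
For the particular solution try q_p = A0. Substituting and matching coefficients of each power of t gives A0 = 5/4, so q_p = 5/4.
General solution: q = 5/4 + C1*exp(-2*t) + C2*t*exp(-2*t).
Apply the initial conditions: q(0) = 5/4 + C1 = 4 and q'(0) = C2 - 2*C1 = 1. Solving gives C1 = 11/4, C2 = 13/2.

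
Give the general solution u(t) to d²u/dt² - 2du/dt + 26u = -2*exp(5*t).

Characteristic equation r² - 2r + 26 = 0 has discriminant (-2)² - 4·(26) = -100 < 0, so r = 1 ± 5i.
Hence u_h = C1*cos(5*t)*exp(t) + C2*exp(t)*sin(5*t).
Try u_p = A*exp(5*t). Substituting into the equation and dividing by exp(5*t) gives A = -2/41, so u_p = -2*exp(5*t)/41.

u = -2*exp(5*t)/41 + C1*cos(5*t)*exp(t) + C2*exp(t)*sin(5*t)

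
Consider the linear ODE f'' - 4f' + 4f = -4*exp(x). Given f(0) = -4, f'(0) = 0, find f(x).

f = -4*exp(x) + 4*x*exp(2*x)

Characteristic equation r² - 4r + 4 = 0 has discriminant (-4)² - 4·(4) = 0, so r = 2 is a repeated root.
Hence f_h = (C1 + C2*x)*exp(2*x).
Try f_p = A*exp(x). Substituting into the equation and dividing by exp(x) gives A = -4, so f_p = -4*exp(x).
General solution: f = -4*exp(x) + C1*exp(2*x) + C2*x*exp(2*x).
Apply the initial conditions: f(0) = -4 + C1 = -4 and f'(0) = -4 + C2 + 2*C1 = 0. Solving gives C1 = 0, C2 = 4.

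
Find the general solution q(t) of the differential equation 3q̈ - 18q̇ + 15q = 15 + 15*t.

Divide through by 3: q'' - 6q' + 5q = 5 + 5*t.
Characteristic equation r² - 6r + 5 = 0 factors as (r - 5)(r - 1) = 0, so r = 5, 1.
Hence q_h = C1*exp(5*t) + C2*exp(t).
For the particular solution try q_p = A0 + A1*t. Substituting and matching coefficients of each power of t gives A0 = 11/5, A1 = 1, so q_p = 11/5 + t.

q = 11/5 + t + C1*exp(5*t) + C2*exp(t)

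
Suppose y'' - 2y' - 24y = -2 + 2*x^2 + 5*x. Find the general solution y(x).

y = 5/54 - 7*x/36 - x**2/12 + C1*exp(6*x) + C2*exp(-4*x)

Characteristic equation r² - 2r - 24 = 0 factors as (r - 6)(r + 4) = 0, so r = 6, -4.
Hence y_h = C1*exp(6*x) + C2*exp(-4*x).
For the particular solution try y_p = A0 + A1*x + A2*x^2. Substituting and matching coefficients of each power of x gives A0 = 5/54, A1 = -7/36, A2 = -1/12, so y_p = 5/54 - 7*x/36 - x^2/12.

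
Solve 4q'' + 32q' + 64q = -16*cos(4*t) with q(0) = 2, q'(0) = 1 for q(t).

Divide through by 4: q'' + 8q' + 16q = -4*cos(4*t).
Characteristic equation r² + 8r + 16 = 0 has discriminant (8)² - 4·(16) = 0, so r = -4 is a repeated root.
Hence q_h = (C1 + C2*t)*exp(-4*t).
Try q_p = A*cos(4*t) + B*sin(4*t). Substituting and equating the coefficients of cos(4t) and sin(4t) gives A = 0, B = -1/8, so q_p = -sin(4*t)/8.
General solution: q = -sin(4*t)/8 + C1*exp(-4*t) + C2*t*exp(-4*t).
Apply the initial conditions: q(0) = C1 = 2 and q'(0) = -1/2 + C2 - 4*C1 = 1. Solving gives C1 = 2, C2 = 19/2.

q = 2*exp(-4*t) - sin(4*t)/8 + 19*t*exp(-4*t)/2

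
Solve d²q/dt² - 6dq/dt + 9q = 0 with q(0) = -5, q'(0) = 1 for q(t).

q = -5*exp(3*t) + 16*t*exp(3*t)

Characteristic equation r² - 6r + 9 = 0 has discriminant (-6)² - 4·(9) = 0, so r = 3 is a repeated root.
Hence q_h = (C1 + C2*t)*exp(3*t).
Apply the initial conditions: q(0) = C1 = -5 and q'(0) = C2 + 3*C1 = 1. Solving gives C1 = -5, C2 = 16.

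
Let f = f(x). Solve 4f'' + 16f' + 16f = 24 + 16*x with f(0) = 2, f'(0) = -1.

Divide through by 4: f'' + 4f' + 4f = 6 + 4*x.
Characteristic equation r² + 4r + 4 = 0 has discriminant (4)² - 4·(4) = 0, so r = -2 is a repeated root.
Hence f_h = (C1 + C2*x)*exp(-2*x).
For the particular solution try f_p = A0 + A1*x. Substituting and matching coefficients of each power of x gives A0 = 1/2, A1 = 1, so f_p = 1/2 + x.
General solution: f = 1/2 + x + C1*exp(-2*x) + C2*x*exp(-2*x).
Apply the initial conditions: f(0) = 1/2 + C1 = 2 and f'(0) = 1 + C2 - 2*C1 = -1. Solving gives C1 = 3/2, C2 = 1.

f = 1/2 + x + 3*exp(-2*x)/2 + x*exp(-2*x)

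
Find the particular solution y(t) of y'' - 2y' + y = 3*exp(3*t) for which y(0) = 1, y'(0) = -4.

y = exp(t)/4 + 3*exp(3*t)/4 - 13*t*exp(t)/2

Characteristic equation r² - 2r + 1 = 0 has discriminant (-2)² - 4·(1) = 0, so r = 1 is a repeated root.
Hence y_h = (C1 + C2*t)*exp(t).
Try y_p = A*exp(3*t). Substituting into the equation and dividing by exp(3*t) gives A = 3/4, so y_p = 3*exp(3*t)/4.
General solution: y = 3*exp(3*t)/4 + C1*exp(t) + C2*t*exp(t).
Apply the initial conditions: y(0) = 3/4 + C1 = 1 and y'(0) = 9/4 + C1 + C2 = -4. Solving gives C1 = 1/4, C2 = -13/2.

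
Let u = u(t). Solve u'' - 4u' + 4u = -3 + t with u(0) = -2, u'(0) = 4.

Characteristic equation r² - 4r + 4 = 0 has discriminant (-4)² - 4·(4) = 0, so r = 2 is a repeated root.
Hence u_h = (C1 + C2*t)*exp(2*t).
For the particular solution try u_p = A0 + A1*t. Substituting and matching coefficients of each power of t gives A0 = -1/2, A1 = 1/4, so u_p = -1/2 + t/4.
General solution: u = -1/2 + t/4 + C1*exp(2*t) + C2*t*exp(2*t).
Apply the initial conditions: u(0) = -1/2 + C1 = -2 and u'(0) = 1/4 + C2 + 2*C1 = 4. Solving gives C1 = -3/2, C2 = 27/4.

u = -1/2 - 3*exp(2*t)/2 + t/4 + 27*t*exp(2*t)/4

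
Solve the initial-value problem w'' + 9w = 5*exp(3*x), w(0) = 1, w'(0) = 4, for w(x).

Characteristic equation r² + 9 = 0 has discriminant (0)² - 4·(9) = -36 < 0, so r = ± 3i.
Hence w_h = C1*cos(3*x) + C2*sin(3*x).
Try w_p = A*exp(3*x). Substituting into the equation and dividing by exp(3*x) gives A = 5/18, so w_p = 5*exp(3*x)/18.
General solution: w = 5*exp(3*x)/18 + C1*cos(3*x) + C2*sin(3*x).
Apply the initial conditions: w(0) = 5/18 + C1 = 1 and w'(0) = 5/6 + 3*C2 = 4. Solving gives C1 = 13/18, C2 = 19/18.

w = 5*exp(3*x)/18 + 13*cos(3*x)/18 + 19*sin(3*x)/18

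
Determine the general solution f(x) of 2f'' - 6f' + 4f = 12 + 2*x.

Divide through by 2: f'' - 3f' + 2f = 6 + x.
Characteristic equation r² - 3r + 2 = 0 factors as (r - 1)(r - 2) = 0, so r = 1, 2.
Hence f_h = C1*exp(x) + C2*exp(2*x).
For the particular solution try f_p = A0 + A1*x. Substituting and matching coefficients of each power of x gives A0 = 15/4, A1 = 1/2, so f_p = 15/4 + x/2.

f = 15/4 + x/2 + C1*exp(x) + C2*exp(2*x)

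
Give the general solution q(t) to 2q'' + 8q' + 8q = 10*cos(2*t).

Divide through by 2: q'' + 4q' + 4q = 5*cos(2*t).
Characteristic equation r² + 4r + 4 = 0 has discriminant (4)² - 4·(4) = 0, so r = -2 is a repeated root.
Hence q_h = (C1 + C2*t)*exp(-2*t).
Try q_p = A*cos(2*t) + B*sin(2*t). Substituting and equating the coefficients of cos(2t) and sin(2t) gives A = 0, B = 5/8, so q_p = 5*sin(2*t)/8.

q = 5*sin(2*t)/8 + C1*exp(-2*t) + C2*t*exp(-2*t)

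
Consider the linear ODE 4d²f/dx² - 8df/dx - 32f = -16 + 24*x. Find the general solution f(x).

f = 11/16 - 3*x/4 + C1*exp(4*x) + C2*exp(-2*x)

Divide through by 4: f'' - 2f' - 8f = -4 + 6*x.
Characteristic equation r² - 2r - 8 = 0 factors as (r - 4)(r + 2) = 0, so r = 4, -2.
Hence f_h = C1*exp(4*x) + C2*exp(-2*x).
For the particular solution try f_p = A0 + A1*x. Substituting and matching coefficients of each power of x gives A0 = 11/16, A1 = -3/4, so f_p = 11/16 - 3*x/4.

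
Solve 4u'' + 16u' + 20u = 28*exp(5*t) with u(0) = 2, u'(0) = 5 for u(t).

Divide through by 4: u'' + 4u' + 5u = 7*exp(5*t).
Characteristic equation r² + 4r + 5 = 0 has discriminant (4)² - 4·(5) = -4 < 0, so r = -2 ± i.
Hence u_h = C1*cos(t)*exp(-2*t) + C2*exp(-2*t)*sin(t).
Try u_p = A*exp(5*t). Substituting into the equation and dividing by exp(5*t) gives A = 7/50, so u_p = 7*exp(5*t)/50.
General solution: u = 7*exp(5*t)/50 + C1*cos(t)*exp(-2*t) + C2*exp(-2*t)*sin(t).
Apply the initial conditions: u(0) = 7/50 + C1 = 2 and u'(0) = 7/10 + C2 - 2*C1 = 5. Solving gives C1 = 93/50, C2 = 401/50.

u = 7*exp(5*t)/50 + 93*cos(t)*exp(-2*t)/50 + 401*exp(-2*t)*sin(t)/50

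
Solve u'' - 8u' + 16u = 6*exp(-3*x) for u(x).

Characteristic equation r² - 8r + 16 = 0 has discriminant (-8)² - 4·(16) = 0, so r = 4 is a repeated root.
Hence u_h = (C1 + C2*x)*exp(4*x).
Try u_p = A*exp(-3*x). Substituting into the equation and dividing by exp(-3*x) gives A = 6/49, so u_p = 6*exp(-3*x)/49.

u = 6*exp(-3*x)/49 + C1*exp(4*x) + C2*x*exp(4*x)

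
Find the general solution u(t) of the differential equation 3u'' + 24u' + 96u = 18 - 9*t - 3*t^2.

Divide through by 3: u'' + 8u' + 32u = 6 - t^2 - 3*t.
Characteristic equation r² + 8r + 32 = 0 has discriminant (8)² - 4·(32) = -64 < 0, so r = -4 ± 4i.
Hence u_h = C1*cos(4*t)*exp(-4*t) + C2*exp(-4*t)*sin(4*t).
For the particular solution try u_p = A0 + A1*t + A2*t^2. Substituting and matching coefficients of each power of t gives A0 = 107/512, A1 = -5/64, A2 = -1/32, so u_p = 107/512 - 5*t/64 - t^2/32.

u = 107/512 - 5*t/64 - t**2/32 + C1*cos(4*t)*exp(-4*t) + C2*exp(-4*t)*sin(4*t)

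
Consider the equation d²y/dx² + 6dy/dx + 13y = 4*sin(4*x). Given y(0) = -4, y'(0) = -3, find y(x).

y = -32*cos(4*x)/195 - 4*sin(4*x)/195 - 2813*exp(-3*x)*sin(2*x)/390 - 748*cos(2*x)*exp(-3*x)/195

Characteristic equation r² + 6r + 13 = 0 has discriminant (6)² - 4·(13) = -16 < 0, so r = -3 ± 2i.
Hence y_h = C1*cos(2*x)*exp(-3*x) + C2*exp(-3*x)*sin(2*x).
Try y_p = A*cos(4*x) + B*sin(4*x). Substituting and equating the coefficients of cos(4x) and sin(4x) gives A = -32/195, B = -4/195, so y_p = -32*cos(4*x)/195 - 4*sin(4*x)/195.
General solution: y = -32*cos(4*x)/195 - 4*sin(4*x)/195 + C1*cos(2*x)*exp(-3*x) + C2*exp(-3*x)*sin(2*x).
Apply the initial conditions: y(0) = -32/195 + C1 = -4 and y'(0) = -16/195 - 3*C1 + 2*C2 = -3. Solving gives C1 = -748/195, C2 = -2813/390.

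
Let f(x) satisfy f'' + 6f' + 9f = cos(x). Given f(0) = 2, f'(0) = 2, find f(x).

Characteristic equation r² + 6r + 9 = 0 has discriminant (6)² - 4·(9) = 0, so r = -3 is a repeated root.
Hence f_h = (C1 + C2*x)*exp(-3*x).
Try f_p = A*cos(x) + B*sin(x). Substituting and equating the coefficients of cos(x) and sin(x) gives A = 2/25, B = 3/50, so f_p = 2*cos(x)/25 + 3*sin(x)/50.
General solution: f = 2*cos(x)/25 + 3*sin(x)/50 + C1*exp(-3*x) + C2*x*exp(-3*x).
Apply the initial conditions: f(0) = 2/25 + C1 = 2 and f'(0) = 3/50 + C2 - 3*C1 = 2. Solving gives C1 = 48/25, C2 = 77/10.

f = 2*cos(x)/25 + 3*sin(x)/50 + 48*exp(-3*x)/25 + 77*x*exp(-3*x)/10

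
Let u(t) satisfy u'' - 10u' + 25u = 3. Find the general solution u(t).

u = 3/25 + C1*exp(5*t) + C2*t*exp(5*t)

Characteristic equation r² - 10r + 25 = 0 has discriminant (-10)² - 4·(25) = 0, so r = 5 is a repeated root.
Hence u_h = (C1 + C2*t)*exp(5*t).
For the particular solution try u_p = A0. Substituting and matching coefficients of each power of t gives A0 = 3/25, so u_p = 3/25.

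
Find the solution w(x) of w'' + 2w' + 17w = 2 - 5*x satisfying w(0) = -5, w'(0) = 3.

Characteristic equation r² + 2r + 17 = 0 has discriminant (2)² - 4·(17) = -64 < 0, so r = -1 ± 4i.
Hence w_h = C1*cos(4*x)*exp(-x) + C2*exp(-x)*sin(4*x).
For the particular solution try w_p = A0 + A1*x. Substituting and matching coefficients of each power of x gives A0 = 44/289, A1 = -5/17, so w_p = 44/289 - 5*x/17.
General solution: w = 44/289 - 5*x/17 + C1*cos(4*x)*exp(-x) + C2*exp(-x)*sin(4*x).
Apply the initial conditions: w(0) = 44/289 + C1 = -5 and w'(0) = -5/17 - C1 + 4*C2 = 3. Solving gives C1 = -1489/289, C2 = -537/1156.

w = 44/289 - 5*x/17 - 1489*cos(4*x)*exp(-x)/289 - 537*exp(-x)*sin(4*x)/1156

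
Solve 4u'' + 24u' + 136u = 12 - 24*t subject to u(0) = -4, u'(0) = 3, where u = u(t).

u = 69/578 - 3*t/17 - 5307*exp(-3*t)*sin(5*t)/2890 - 2381*cos(5*t)*exp(-3*t)/578

Divide through by 4: u'' + 6u' + 34u = 3 - 6*t.
Characteristic equation r² + 6r + 34 = 0 has discriminant (6)² - 4·(34) = -100 < 0, so r = -3 ± 5i.
Hence u_h = C1*cos(5*t)*exp(-3*t) + C2*exp(-3*t)*sin(5*t).
For the particular solution try u_p = A0 + A1*t. Substituting and matching coefficients of each power of t gives A0 = 69/578, A1 = -3/17, so u_p = 69/578 - 3*t/17.
General solution: u = 69/578 - 3*t/17 + C1*cos(5*t)*exp(-3*t) + C2*exp(-3*t)*sin(5*t).
Apply the initial conditions: u(0) = 69/578 + C1 = -4 and u'(0) = -3/17 - 3*C1 + 5*C2 = 3. Solving gives C1 = -2381/578, C2 = -5307/2890.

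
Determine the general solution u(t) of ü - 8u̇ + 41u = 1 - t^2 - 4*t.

u = 323/68921 - 180*t/1681 - t**2/41 + C1*cos(5*t)*exp(4*t) + C2*exp(4*t)*sin(5*t)

Characteristic equation r² - 8r + 41 = 0 has discriminant (-8)² - 4·(41) = -100 < 0, so r = 4 ± 5i.
Hence u_h = C1*cos(5*t)*exp(4*t) + C2*exp(4*t)*sin(5*t).
For the particular solution try u_p = A0 + A1*t + A2*t^2. Substituting and matching coefficients of each power of t gives A0 = 323/68921, A1 = -180/1681, A2 = -1/41, so u_p = 323/68921 - 180*t/1681 - t^2/41.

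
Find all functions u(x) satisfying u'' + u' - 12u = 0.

Characteristic equation r² + r - 12 = 0 factors as (r + 4)(r - 3) = 0, so r = -4, 3.
Hence u_h = C1*exp(-4*x) + C2*exp(3*x).

u = C1*exp(-4*x) + C2*exp(3*x)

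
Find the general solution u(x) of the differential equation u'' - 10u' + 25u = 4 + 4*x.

Characteristic equation r² - 10r + 25 = 0 has discriminant (-10)² - 4·(25) = 0, so r = 5 is a repeated root.
Hence u_h = (C1 + C2*x)*exp(5*x).
For the particular solution try u_p = A0 + A1*x. Substituting and matching coefficients of each power of x gives A0 = 28/125, A1 = 4/25, so u_p = 28/125 + 4*x/25.

u = 28/125 + 4*x/25 + C1*exp(5*x) + C2*x*exp(5*x)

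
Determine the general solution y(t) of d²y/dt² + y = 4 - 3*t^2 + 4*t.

Characteristic equation r² + 1 = 0 has discriminant (0)² - 4·(1) = -4 < 0, so r = ± i.
Hence y_h = C1*cos(t) + C2*sin(t).
For the particular solution try y_p = A0 + A1*t + A2*t^2. Substituting and matching coefficients of each power of t gives A0 = 10, A1 = 4, A2 = -3, so y_p = 10 - 3*t^2 + 4*t.

y = 10 - 3*t**2 + 4*t + C1*cos(t) + C2*sin(t)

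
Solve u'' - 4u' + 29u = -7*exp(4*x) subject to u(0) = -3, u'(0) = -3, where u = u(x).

u = -7*exp(4*x)/29 - 80*cos(5*x)*exp(2*x)/29 + 101*exp(2*x)*sin(5*x)/145

Characteristic equation r² - 4r + 29 = 0 has discriminant (-4)² - 4·(29) = -100 < 0, so r = 2 ± 5i.
Hence u_h = C1*cos(5*x)*exp(2*x) + C2*exp(2*x)*sin(5*x).
Try u_p = A*exp(4*x). Substituting into the equation and dividing by exp(4*x) gives A = -7/29, so u_p = -7*exp(4*x)/29.
General solution: u = -7*exp(4*x)/29 + C1*cos(5*x)*exp(2*x) + C2*exp(2*x)*sin(5*x).
Apply the initial conditions: u(0) = -7/29 + C1 = -3 and u'(0) = -28/29 + 2*C1 + 5*C2 = -3. Solving gives C1 = -80/29, C2 = 101/145.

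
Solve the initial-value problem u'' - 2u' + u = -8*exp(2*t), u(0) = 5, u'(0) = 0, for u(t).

Characteristic equation r² - 2r + 1 = 0 has discriminant (-2)² - 4·(1) = 0, so r = 1 is a repeated root.
Hence u_h = (C1 + C2*t)*exp(t).
Try u_p = A*exp(2*t). Substituting into the equation and dividing by exp(2*t) gives A = -8, so u_p = -8*exp(2*t).
General solution: u = -8*exp(2*t) + C1*exp(t) + C2*t*exp(t).
Apply the initial conditions: u(0) = -8 + C1 = 5 and u'(0) = -16 + C1 + C2 = 0. Solving gives C1 = 13, C2 = 3.

u = -8*exp(2*t) + 13*exp(t) + 3*t*exp(t)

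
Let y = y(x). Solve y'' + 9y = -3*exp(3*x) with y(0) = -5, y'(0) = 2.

Characteristic equation r² + 9 = 0 has discriminant (0)² - 4·(9) = -36 < 0, so r = ± 3i.
Hence y_h = C1*cos(3*x) + C2*sin(3*x).
Try y_p = A*exp(3*x). Substituting into the equation and dividing by exp(3*x) gives A = -1/6, so y_p = -exp(3*x)/6.
General solution: y = -exp(3*x)/6 + C1*cos(3*x) + C2*sin(3*x).
Apply the initial conditions: y(0) = -1/6 + C1 = -5 and y'(0) = -1/2 + 3*C2 = 2. Solving gives C1 = -29/6, C2 = 5/6.

y = -29*cos(3*x)/6 - exp(3*x)/6 + 5*sin(3*x)/6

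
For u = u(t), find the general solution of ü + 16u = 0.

Characteristic equation r² + 16 = 0 has discriminant (0)² - 4·(16) = -64 < 0, so r = ± 4i.
Hence u_h = C1*cos(4*t) + C2*sin(4*t).

u = C1*cos(4*t) + C2*sin(4*t)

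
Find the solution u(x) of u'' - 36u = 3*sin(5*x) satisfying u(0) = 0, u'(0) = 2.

u = -137*exp(-6*x)/732 - 3*sin(5*x)/61 + 137*exp(6*x)/732

Characteristic equation r² - 36 = 0 factors as (r - 6)(r + 6) = 0, so r = 6, -6.
Hence u_h = C1*exp(6*x) + C2*exp(-6*x).
Try u_p = A*cos(5*x) + B*sin(5*x). Substituting and equating the coefficients of cos(5x) and sin(5x) gives A = 0, B = -3/61, so u_p = -3*sin(5*x)/61.
General solution: u = -3*sin(5*x)/61 + C1*exp(6*x) + C2*exp(-6*x).
Apply the initial conditions: u(0) = C1 + C2 = 0 and u'(0) = -15/61 - 6*C2 + 6*C1 = 2. Solving gives C1 = 137/732, C2 = -137/732.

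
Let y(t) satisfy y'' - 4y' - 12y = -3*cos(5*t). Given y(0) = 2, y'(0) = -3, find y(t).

Characteristic equation r² - 4r - 12 = 0 factors as (r - 6)(r + 2) = 0, so r = 6, -2.
Hence y_h = C1*exp(6*t) + C2*exp(-2*t).
Try y_p = A*cos(5*t) + B*sin(5*t). Substituting and equating the coefficients of cos(5t) and sin(5t) gives A = 111/1769, B = 60/1769, so y_p = 60*sin(5*t)/1769 + 111*cos(5*t)/1769.
General solution: y = 60*sin(5*t)/1769 + 111*cos(5*t)/1769 + C1*exp(6*t) + C2*exp(-2*t).
Apply the initial conditions: y(0) = 111/1769 + C1 + C2 = 2 and y'(0) = 300/1769 - 2*C2 + 6*C1 = -3. Solving gives C1 = 43/488, C2 = 429/232.

y = 43*exp(6*t)/488 + 60*sin(5*t)/1769 + 111*cos(5*t)/1769 + 429*exp(-2*t)/232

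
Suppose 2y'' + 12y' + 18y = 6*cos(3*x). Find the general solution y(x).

y = sin(3*x)/6 + C1*exp(-3*x) + C2*x*exp(-3*x)

Divide through by 2: y'' + 6y' + 9y = 3*cos(3*x).
Characteristic equation r² + 6r + 9 = 0 has discriminant (6)² - 4·(9) = 0, so r = -3 is a repeated root.
Hence y_h = (C1 + C2*x)*exp(-3*x).
Try y_p = A*cos(3*x) + B*sin(3*x). Substituting and equating the coefficients of cos(3x) and sin(3x) gives A = 0, B = 1/6, so y_p = sin(3*x)/6.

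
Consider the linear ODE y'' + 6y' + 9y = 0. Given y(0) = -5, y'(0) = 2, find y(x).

y = -5*exp(-3*x) - 13*x*exp(-3*x)

Characteristic equation r² + 6r + 9 = 0 has discriminant (6)² - 4·(9) = 0, so r = -3 is a repeated root.
Hence y_h = (C1 + C2*x)*exp(-3*x).
Apply the initial conditions: y(0) = C1 = -5 and y'(0) = C2 - 3*C1 = 2. Solving gives C1 = -5, C2 = -13.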